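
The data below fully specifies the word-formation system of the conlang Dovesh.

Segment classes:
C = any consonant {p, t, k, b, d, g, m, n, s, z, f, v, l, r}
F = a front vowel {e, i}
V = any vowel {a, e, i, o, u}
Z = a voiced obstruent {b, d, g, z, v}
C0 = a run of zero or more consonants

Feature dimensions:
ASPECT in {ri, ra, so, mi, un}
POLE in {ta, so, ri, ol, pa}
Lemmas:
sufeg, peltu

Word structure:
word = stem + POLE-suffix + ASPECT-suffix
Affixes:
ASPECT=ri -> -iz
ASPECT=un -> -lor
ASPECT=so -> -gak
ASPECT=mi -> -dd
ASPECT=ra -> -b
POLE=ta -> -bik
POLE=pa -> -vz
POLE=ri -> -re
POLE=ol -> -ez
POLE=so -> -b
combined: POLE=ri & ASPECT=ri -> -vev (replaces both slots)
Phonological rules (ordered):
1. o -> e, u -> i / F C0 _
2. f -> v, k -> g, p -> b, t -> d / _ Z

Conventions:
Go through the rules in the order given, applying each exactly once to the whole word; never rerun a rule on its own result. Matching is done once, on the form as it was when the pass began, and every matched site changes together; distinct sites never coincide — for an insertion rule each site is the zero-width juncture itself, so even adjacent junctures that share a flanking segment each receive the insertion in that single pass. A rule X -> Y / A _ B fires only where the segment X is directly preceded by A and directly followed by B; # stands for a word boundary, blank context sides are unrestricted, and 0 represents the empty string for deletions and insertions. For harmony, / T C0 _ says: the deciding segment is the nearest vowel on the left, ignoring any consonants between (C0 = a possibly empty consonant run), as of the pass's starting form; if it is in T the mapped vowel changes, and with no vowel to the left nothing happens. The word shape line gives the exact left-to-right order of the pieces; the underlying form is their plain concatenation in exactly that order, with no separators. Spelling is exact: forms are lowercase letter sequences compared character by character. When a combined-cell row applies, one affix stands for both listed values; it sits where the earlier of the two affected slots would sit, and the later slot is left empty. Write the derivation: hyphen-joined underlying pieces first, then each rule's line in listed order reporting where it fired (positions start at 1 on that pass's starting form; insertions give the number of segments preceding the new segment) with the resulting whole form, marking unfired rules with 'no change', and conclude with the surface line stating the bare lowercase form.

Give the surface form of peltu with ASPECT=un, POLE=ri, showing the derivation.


underlying: peltu-re-lor
1. o -> e, u -> i / F C0 _: fires at position(s) 5, 9: peltireler
2. f -> v, k -> g, p -> b, t -> d / _ Z: no change
surface: peltireler


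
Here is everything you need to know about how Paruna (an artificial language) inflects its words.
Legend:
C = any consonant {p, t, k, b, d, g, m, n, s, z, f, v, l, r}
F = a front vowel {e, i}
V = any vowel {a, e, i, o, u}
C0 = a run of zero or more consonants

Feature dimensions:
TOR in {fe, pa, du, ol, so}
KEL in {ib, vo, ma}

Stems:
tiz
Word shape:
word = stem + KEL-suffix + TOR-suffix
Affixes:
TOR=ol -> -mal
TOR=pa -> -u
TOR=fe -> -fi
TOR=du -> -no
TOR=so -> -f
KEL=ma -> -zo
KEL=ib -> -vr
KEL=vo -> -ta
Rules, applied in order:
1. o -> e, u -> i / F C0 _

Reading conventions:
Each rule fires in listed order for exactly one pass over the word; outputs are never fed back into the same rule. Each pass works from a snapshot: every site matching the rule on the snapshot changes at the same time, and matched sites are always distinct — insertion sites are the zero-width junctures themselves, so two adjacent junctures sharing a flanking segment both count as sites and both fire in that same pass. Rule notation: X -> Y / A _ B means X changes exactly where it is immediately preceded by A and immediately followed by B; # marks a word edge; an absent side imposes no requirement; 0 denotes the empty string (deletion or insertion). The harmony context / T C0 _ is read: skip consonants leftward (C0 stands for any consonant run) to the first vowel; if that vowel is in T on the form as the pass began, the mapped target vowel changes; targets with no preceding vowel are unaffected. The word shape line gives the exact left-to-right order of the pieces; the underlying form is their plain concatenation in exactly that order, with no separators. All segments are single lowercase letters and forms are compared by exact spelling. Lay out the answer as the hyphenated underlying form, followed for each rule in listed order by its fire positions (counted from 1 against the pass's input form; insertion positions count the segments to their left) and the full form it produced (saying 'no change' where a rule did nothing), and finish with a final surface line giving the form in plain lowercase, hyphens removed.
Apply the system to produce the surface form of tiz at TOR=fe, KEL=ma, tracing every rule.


underlying: tiz-zo-fi
1. o -> e, u -> i / F C0 _: fires at position(s) 5: tizzefi
surface: tizzefi


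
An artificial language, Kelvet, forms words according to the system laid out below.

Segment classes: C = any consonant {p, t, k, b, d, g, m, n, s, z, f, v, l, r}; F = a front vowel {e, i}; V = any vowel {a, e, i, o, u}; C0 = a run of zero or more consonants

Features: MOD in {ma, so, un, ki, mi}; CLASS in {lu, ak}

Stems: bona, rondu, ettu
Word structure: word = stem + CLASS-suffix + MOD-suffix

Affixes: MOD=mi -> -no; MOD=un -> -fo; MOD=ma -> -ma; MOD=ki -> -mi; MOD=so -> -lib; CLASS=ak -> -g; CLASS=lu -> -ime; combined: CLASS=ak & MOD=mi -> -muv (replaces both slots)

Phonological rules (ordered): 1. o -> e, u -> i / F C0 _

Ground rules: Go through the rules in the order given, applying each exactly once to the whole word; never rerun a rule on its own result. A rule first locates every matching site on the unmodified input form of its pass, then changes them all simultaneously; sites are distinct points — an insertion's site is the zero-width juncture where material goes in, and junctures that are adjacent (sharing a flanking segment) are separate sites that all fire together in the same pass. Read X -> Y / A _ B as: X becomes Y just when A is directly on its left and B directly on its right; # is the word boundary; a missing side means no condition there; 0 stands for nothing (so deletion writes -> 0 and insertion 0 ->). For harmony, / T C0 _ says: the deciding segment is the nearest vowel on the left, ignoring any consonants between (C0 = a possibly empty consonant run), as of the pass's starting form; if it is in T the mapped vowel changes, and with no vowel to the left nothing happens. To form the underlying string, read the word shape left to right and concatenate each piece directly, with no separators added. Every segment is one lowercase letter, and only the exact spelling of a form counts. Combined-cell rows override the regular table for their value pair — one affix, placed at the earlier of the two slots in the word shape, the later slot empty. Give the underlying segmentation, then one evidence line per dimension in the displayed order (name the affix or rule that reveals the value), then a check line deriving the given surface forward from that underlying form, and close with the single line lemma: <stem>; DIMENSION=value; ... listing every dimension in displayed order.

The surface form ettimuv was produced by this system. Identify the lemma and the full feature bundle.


underlying: ettu-muv
MOD=mi - signalled by the combined affix row
CLASS=ak - signalled by the combined affix row
check: ettumuv -> ettimuv
lemma: ettu; MOD=mi; CLASS=ak


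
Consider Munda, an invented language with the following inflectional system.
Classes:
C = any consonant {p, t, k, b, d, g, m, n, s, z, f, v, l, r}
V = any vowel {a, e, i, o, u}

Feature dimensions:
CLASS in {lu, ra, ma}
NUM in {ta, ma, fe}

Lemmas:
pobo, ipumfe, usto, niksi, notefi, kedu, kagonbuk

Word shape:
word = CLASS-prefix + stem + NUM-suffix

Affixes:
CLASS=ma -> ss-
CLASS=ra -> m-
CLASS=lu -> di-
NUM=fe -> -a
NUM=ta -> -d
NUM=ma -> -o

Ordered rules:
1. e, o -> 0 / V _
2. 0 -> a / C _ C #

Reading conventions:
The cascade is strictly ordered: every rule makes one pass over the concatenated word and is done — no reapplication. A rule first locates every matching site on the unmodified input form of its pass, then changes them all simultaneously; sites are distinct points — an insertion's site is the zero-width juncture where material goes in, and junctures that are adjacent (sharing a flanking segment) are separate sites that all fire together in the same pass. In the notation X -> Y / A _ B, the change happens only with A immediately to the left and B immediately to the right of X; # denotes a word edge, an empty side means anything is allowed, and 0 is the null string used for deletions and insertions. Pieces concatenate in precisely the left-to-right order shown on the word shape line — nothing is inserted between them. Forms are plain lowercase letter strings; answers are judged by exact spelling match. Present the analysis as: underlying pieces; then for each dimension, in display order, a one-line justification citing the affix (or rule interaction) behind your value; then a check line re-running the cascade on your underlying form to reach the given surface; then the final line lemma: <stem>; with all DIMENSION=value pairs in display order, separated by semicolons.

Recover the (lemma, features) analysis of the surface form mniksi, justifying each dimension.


underlying: m-niksi-o
CLASS=ra - signalled by the affix m-
NUM=ma - signalled by the affix -o
check: mniksio -> mniksi -> mniksi
lemma: niksi; CLASS=ra; NUM=ma


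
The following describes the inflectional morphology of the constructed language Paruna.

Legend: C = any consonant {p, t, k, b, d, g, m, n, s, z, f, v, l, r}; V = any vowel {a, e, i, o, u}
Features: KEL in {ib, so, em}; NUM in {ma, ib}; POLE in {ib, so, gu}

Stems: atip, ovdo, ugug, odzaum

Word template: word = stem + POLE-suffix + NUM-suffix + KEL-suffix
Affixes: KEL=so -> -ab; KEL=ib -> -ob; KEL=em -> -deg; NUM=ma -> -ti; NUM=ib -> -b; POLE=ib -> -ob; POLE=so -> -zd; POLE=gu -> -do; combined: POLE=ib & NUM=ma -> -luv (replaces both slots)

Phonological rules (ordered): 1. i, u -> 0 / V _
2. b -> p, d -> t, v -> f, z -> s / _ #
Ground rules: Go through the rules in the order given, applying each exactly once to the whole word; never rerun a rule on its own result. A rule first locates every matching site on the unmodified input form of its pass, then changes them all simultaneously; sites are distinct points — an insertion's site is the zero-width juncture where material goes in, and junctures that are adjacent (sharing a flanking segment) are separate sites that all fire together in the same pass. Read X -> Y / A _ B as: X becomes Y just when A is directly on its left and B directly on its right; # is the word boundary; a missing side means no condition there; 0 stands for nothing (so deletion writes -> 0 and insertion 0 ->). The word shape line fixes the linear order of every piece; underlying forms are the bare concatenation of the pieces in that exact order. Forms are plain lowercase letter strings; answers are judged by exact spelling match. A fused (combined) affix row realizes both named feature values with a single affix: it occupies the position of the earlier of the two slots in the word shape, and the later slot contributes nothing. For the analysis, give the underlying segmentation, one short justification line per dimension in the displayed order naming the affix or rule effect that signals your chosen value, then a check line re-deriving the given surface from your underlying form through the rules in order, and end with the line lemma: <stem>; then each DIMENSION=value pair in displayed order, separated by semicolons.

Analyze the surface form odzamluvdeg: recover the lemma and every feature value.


underlying: odzaum-luv-deg
KEL=em - signalled by the affix -deg
NUM=ma - signalled by the combined affix row
POLE=ib - signalled by the combined affix row
check: odzaumluvdeg -> odzamluvdeg -> odzamluvdeg
lemma: odzaum; KEL=em; NUM=ma; POLE=ib


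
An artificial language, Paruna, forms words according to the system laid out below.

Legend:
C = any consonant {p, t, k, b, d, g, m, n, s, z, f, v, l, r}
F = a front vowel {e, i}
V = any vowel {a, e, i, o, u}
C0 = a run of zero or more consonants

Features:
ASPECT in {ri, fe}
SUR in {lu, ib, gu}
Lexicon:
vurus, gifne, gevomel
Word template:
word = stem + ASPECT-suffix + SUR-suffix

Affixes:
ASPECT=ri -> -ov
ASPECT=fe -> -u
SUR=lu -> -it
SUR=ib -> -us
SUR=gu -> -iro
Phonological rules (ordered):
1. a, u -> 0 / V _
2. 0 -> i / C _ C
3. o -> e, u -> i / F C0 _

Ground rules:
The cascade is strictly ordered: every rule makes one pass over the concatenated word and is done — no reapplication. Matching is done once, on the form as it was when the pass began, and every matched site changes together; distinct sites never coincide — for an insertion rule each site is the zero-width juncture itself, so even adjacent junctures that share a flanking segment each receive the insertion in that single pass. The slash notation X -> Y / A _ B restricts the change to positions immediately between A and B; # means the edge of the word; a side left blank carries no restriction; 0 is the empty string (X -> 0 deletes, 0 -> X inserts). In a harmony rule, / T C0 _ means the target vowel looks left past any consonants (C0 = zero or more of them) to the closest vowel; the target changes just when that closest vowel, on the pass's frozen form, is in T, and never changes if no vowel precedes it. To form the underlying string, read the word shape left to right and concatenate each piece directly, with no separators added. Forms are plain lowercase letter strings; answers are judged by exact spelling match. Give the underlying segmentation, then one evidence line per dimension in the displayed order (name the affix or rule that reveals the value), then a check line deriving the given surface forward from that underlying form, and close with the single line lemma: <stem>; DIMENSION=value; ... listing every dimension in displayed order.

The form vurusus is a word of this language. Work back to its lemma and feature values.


underlying: vurus-u-us
ASPECT=fe - signalled by the affix -u
SUR=ib - signalled by the affix -us
check: vurusuus -> vurusus -> vurusus -> vurusus
lemma: vurus; ASPECT=fe; SUR=ib


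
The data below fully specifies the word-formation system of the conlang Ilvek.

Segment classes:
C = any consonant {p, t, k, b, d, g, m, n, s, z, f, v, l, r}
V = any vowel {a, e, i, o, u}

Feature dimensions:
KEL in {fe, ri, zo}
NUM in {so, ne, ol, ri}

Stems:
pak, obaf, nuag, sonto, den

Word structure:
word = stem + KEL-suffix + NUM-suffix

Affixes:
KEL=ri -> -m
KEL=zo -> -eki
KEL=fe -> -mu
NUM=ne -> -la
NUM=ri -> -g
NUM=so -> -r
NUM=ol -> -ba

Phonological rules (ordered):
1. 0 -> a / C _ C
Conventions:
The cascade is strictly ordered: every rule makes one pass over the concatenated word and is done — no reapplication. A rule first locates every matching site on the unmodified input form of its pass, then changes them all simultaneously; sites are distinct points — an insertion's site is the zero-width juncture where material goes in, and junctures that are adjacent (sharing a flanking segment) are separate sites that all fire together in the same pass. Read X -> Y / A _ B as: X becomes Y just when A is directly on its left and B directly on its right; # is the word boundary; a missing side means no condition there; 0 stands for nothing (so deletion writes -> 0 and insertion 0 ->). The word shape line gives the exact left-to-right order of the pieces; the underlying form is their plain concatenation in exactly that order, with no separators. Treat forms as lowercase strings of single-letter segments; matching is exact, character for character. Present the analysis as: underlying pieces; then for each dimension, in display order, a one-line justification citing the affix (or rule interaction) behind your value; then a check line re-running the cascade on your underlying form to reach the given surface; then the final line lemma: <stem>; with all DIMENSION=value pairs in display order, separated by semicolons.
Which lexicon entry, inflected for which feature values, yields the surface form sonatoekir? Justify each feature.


underlying: sonto-eki-r
KEL=zo - signalled by the affix -eki
NUM=so - signalled by the affix -r
check: sontoekir -> sonatoekir
lemma: sonto; KEL=zo; NUM=so


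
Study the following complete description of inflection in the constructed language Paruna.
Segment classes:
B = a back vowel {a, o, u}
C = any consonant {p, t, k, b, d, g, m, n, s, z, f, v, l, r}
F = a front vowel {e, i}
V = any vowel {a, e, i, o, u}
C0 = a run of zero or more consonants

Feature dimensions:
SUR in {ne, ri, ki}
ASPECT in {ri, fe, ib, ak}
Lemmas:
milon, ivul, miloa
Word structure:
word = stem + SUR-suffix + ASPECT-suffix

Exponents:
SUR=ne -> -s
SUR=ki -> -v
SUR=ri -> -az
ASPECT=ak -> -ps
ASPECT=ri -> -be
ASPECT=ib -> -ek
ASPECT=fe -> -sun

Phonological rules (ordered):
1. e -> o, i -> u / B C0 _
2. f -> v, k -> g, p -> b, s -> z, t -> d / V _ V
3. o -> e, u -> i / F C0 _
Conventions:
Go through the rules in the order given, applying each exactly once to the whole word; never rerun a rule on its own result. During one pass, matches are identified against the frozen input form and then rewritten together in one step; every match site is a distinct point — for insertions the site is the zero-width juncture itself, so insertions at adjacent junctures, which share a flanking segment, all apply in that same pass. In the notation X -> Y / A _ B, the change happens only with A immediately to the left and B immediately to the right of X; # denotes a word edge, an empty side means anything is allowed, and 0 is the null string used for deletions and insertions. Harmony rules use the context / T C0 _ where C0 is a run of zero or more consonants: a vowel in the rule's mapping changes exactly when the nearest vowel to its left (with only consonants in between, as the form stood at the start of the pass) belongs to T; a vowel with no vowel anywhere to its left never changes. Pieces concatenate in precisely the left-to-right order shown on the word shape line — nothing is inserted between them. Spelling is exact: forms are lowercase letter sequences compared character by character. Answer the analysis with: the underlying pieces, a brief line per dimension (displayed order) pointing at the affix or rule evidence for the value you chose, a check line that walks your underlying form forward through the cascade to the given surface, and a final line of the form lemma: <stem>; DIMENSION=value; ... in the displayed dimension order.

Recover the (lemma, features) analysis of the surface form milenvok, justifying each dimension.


underlying: milon-v-ek
SUR=ki - signalled by the affix -v
ASPECT=ib - signalled by the affix -ek
check: milonvek -> milonvok -> milonvok -> milenvok
lemma: milon; SUR=ki; ASPECT=ib


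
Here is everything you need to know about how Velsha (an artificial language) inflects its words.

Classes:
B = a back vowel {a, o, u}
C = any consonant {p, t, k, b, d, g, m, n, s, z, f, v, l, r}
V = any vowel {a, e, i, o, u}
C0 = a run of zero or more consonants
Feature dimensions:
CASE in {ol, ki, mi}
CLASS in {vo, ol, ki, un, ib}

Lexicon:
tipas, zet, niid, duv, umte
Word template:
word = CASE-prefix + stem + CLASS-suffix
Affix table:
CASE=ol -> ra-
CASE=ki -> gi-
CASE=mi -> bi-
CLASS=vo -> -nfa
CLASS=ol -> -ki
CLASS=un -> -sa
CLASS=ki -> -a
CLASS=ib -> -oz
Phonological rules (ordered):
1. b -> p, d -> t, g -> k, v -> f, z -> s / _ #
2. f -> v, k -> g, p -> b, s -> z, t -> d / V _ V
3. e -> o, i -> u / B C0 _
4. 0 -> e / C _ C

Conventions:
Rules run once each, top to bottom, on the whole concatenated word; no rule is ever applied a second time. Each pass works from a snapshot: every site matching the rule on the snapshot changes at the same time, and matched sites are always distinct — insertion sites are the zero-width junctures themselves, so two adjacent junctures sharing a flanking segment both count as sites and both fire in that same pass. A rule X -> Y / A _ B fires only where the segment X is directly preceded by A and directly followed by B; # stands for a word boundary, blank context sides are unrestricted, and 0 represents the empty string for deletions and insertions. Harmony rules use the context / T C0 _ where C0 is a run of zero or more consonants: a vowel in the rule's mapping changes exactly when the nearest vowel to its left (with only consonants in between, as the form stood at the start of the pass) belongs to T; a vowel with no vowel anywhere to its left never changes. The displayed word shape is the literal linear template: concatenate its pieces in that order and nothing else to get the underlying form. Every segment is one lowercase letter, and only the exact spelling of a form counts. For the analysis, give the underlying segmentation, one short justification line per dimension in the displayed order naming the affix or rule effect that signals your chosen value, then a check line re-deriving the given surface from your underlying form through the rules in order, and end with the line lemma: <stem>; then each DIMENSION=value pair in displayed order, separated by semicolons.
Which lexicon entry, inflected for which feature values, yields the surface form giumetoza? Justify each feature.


underlying: gi-umte-sa
CASE=ki - signalled by the affix gi-
CLASS=un - signalled by the affix -sa
check: giumtesa -> giumtesa -> giumteza -> giumtoza -> giumetoza
lemma: umte; CASE=ki; CLASS=un


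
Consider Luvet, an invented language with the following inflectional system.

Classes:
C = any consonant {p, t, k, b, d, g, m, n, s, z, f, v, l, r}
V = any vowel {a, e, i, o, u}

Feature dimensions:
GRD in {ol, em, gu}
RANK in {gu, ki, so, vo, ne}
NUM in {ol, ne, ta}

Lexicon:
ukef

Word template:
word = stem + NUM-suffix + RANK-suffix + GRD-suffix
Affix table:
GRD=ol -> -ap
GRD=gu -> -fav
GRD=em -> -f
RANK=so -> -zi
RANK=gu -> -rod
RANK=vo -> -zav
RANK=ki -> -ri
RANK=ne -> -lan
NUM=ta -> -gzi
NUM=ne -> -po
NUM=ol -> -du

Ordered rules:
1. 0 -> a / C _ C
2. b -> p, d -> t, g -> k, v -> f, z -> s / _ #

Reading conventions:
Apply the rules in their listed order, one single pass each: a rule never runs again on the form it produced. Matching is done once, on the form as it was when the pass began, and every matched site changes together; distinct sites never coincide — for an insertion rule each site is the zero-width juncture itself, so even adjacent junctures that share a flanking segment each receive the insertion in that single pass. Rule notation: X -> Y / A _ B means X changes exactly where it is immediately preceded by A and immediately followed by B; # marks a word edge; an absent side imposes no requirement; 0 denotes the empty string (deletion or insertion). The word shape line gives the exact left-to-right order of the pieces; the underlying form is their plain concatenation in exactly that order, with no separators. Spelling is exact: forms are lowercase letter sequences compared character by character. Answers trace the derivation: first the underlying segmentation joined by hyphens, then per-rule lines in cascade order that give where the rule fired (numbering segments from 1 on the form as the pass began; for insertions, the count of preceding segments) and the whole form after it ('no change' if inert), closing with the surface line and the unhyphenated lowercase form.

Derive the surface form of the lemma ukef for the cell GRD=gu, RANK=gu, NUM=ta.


underlying: ukef-gzi-rod-fav
1. 0 -> a / C _ C: inserts after position(s) 4, 5, 10: ukefagazirodafav
2. b -> p, d -> t, g -> k, v -> f, z -> s / _ #: fires at position(s) 16: ukefagazirodafaf
surface: ukefagazirodafaf


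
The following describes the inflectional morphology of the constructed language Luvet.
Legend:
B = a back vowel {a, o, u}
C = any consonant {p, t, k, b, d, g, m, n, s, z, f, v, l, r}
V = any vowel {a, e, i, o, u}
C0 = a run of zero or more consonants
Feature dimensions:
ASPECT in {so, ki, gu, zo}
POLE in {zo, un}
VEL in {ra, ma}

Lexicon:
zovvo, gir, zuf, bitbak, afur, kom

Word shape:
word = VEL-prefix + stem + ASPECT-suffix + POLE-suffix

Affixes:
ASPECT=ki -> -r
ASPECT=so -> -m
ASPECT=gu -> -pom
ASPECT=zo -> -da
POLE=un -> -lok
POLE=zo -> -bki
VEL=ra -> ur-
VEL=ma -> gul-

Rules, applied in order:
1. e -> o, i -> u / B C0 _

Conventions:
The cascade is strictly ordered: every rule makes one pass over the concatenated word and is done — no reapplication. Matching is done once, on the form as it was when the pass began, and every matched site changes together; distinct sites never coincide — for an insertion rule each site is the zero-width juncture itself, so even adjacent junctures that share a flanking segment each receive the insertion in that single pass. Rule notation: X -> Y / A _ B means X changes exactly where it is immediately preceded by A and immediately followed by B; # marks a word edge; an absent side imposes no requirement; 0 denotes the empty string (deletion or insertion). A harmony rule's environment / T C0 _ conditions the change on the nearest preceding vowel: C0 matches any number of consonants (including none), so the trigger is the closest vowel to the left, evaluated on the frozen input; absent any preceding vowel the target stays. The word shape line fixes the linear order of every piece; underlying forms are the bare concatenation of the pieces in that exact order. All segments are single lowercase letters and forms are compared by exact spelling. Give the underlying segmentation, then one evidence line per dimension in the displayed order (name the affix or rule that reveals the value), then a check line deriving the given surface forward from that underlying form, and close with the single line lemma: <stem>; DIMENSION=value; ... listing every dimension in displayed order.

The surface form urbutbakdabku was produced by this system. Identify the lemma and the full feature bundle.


underlying: ur-bitbak-da-bki
ASPECT=zo - signalled by the affix -da
POLE=zo - signalled by the affix -bki
VEL=ra - signalled by the affix ur-
check: urbitbakdabki -> urbutbakdabku
lemma: bitbak; ASPECT=zo; POLE=zo; VEL=ra


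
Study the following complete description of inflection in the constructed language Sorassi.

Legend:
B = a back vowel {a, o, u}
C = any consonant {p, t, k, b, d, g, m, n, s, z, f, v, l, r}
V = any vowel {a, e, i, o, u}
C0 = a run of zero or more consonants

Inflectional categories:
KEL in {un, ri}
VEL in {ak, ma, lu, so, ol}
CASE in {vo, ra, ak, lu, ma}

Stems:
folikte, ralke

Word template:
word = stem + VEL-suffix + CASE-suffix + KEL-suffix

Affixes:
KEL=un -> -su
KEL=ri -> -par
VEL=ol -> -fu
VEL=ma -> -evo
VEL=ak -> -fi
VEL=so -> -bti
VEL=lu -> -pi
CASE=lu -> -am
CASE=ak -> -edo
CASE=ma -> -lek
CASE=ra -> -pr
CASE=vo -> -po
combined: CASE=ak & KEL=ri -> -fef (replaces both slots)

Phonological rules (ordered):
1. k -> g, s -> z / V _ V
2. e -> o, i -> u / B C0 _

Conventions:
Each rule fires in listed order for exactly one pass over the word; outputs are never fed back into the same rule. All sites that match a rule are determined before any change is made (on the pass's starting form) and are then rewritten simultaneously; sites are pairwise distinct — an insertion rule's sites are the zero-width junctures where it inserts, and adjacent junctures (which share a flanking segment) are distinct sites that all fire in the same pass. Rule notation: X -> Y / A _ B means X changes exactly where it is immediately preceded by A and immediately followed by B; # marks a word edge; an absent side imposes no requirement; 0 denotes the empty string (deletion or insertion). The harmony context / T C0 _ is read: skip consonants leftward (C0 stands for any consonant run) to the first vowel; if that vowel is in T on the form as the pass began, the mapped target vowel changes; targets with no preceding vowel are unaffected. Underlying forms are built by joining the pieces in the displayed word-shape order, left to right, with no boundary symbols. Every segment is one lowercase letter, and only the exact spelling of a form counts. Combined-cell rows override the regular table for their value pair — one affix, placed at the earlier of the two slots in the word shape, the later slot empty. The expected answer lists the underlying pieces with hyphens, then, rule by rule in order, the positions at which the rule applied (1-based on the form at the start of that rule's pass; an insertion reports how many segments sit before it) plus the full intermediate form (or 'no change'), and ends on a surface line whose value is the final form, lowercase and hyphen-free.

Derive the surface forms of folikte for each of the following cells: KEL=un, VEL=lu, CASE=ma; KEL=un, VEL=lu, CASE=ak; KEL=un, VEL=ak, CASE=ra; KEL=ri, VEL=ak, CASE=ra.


cell KEL=un, VEL=lu, CASE=ma:
underlying: folikte-pi-lek-su
1. k -> g, s -> z / V _ V: no change
2. e -> o, i -> u / B C0 _: fires at position(s) 4: foluktepileksu
surface: foluktepileksu

cell KEL=un, VEL=lu, CASE=ak:
underlying: folikte-pi-edo-su
1. k -> g, s -> z / V _ V: fires at position(s) 13: foliktepiedozu
2. e -> o, i -> u / B C0 _: fires at position(s) 4: foluktepiedozu
surface: foluktepiedozu

cell KEL=un, VEL=ak, CASE=ra:
underlying: folikte-fi-pr-su
1. k -> g, s -> z / V _ V: no change
2. e -> o, i -> u / B C0 _: fires at position(s) 4: foluktefiprsu
surface: foluktefiprsu

cell KEL=ri, VEL=ak, CASE=ra:
underlying: folikte-fi-pr-par
1. k -> g, s -> z / V _ V: no change
2. e -> o, i -> u / B C0 _: fires at position(s) 4: foluktefiprpar
surface: foluktefiprpar


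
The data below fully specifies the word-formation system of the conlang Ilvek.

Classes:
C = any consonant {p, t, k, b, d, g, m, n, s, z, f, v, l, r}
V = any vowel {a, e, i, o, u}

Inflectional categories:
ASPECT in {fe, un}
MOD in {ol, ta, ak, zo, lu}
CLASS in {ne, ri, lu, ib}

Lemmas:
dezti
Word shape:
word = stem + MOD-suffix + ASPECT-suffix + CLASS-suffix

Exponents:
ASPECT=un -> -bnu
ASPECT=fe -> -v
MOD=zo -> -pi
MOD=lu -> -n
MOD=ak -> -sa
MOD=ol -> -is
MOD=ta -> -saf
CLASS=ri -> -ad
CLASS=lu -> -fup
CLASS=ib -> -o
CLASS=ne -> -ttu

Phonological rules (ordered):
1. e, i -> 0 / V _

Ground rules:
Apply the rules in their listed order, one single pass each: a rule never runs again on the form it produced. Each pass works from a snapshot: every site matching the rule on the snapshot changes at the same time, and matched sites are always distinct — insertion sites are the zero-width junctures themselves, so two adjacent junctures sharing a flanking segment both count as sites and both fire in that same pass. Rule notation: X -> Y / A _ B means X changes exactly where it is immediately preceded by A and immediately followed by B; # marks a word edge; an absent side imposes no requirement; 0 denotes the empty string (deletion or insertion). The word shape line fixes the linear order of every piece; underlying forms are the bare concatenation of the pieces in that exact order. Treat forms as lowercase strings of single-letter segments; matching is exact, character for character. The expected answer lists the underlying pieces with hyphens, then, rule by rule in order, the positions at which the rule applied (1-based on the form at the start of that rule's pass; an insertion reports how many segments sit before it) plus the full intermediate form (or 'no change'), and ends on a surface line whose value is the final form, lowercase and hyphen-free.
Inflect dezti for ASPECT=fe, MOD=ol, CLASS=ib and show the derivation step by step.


underlying: dezti-is-v-o
1. e, i -> 0 / V _: fires at position(s) 6: deztisvo
surface: deztisvo


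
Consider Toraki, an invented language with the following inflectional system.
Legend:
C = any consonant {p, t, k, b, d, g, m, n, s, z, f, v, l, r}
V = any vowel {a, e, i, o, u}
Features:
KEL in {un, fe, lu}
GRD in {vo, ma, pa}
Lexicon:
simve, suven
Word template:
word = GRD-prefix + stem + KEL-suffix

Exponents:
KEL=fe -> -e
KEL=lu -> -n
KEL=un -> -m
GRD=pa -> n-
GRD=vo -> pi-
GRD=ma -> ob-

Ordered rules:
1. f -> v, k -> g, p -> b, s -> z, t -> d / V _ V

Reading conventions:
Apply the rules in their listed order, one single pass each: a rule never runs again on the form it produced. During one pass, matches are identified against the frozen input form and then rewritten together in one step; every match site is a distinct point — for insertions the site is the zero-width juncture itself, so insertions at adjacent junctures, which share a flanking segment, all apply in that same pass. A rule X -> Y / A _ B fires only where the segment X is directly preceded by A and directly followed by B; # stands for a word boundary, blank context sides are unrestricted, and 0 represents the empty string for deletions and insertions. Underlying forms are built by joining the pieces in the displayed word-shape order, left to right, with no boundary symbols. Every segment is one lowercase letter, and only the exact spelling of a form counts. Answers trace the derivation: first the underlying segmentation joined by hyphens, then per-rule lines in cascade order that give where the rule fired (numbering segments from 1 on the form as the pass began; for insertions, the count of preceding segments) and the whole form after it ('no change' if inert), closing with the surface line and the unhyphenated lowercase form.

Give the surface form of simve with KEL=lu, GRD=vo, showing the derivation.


underlying: pi-simve-n
1. f -> v, k -> g, p -> b, s -> z, t -> d / V _ V: fires at position(s) 3: pizimven
surface: pizimven


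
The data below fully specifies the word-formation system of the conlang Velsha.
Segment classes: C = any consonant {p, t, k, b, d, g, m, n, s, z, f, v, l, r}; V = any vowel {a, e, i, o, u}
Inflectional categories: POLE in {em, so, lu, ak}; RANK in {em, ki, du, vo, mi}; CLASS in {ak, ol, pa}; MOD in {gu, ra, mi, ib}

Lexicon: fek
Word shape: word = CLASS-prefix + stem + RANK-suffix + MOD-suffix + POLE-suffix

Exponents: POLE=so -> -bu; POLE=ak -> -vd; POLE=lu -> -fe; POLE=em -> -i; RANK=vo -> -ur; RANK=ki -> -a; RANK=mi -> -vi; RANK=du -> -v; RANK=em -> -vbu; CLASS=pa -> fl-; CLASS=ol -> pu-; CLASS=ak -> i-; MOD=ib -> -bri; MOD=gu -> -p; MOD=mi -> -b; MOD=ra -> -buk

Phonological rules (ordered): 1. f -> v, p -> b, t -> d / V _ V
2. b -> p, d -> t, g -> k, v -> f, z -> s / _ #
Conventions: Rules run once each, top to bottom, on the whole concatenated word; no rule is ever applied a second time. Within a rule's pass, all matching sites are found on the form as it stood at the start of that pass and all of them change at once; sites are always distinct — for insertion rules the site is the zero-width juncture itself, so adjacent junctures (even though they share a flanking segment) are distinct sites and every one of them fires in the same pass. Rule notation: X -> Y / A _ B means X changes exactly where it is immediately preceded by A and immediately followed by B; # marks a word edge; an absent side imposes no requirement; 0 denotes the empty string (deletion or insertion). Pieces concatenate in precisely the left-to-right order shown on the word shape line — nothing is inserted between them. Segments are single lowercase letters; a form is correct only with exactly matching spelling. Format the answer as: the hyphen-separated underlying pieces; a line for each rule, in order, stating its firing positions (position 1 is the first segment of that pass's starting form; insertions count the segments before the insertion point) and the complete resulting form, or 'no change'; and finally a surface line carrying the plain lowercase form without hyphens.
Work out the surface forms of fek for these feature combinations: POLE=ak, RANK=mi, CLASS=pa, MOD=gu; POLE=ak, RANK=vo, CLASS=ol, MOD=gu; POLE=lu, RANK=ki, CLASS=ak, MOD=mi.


cell POLE=ak, RANK=mi, CLASS=pa, MOD=gu:
underlying: fl-fek-vi-p-vd
1. f -> v, p -> b, t -> d / V _ V: no change
2. b -> p, d -> t, g -> k, v -> f, z -> s / _ #: fires at position(s) 10: flfekvipvt
surface: flfekvipvt

cell POLE=ak, RANK=vo, CLASS=ol, MOD=gu:
underlying: pu-fek-ur-p-vd
1. f -> v, p -> b, t -> d / V _ V: fires at position(s) 3: puvekurpvd
2. b -> p, d -> t, g -> k, v -> f, z -> s / _ #: fires at position(s) 10: puvekurpvt
surface: puvekurpvt

cell POLE=lu, RANK=ki, CLASS=ak, MOD=mi:
underlying: i-fek-a-b-fe
1. f -> v, p -> b, t -> d / V _ V: fires at position(s) 2: ivekabfe
2. b -> p, d -> t, g -> k, v -> f, z -> s / _ #: no change
surface: ivekabfe


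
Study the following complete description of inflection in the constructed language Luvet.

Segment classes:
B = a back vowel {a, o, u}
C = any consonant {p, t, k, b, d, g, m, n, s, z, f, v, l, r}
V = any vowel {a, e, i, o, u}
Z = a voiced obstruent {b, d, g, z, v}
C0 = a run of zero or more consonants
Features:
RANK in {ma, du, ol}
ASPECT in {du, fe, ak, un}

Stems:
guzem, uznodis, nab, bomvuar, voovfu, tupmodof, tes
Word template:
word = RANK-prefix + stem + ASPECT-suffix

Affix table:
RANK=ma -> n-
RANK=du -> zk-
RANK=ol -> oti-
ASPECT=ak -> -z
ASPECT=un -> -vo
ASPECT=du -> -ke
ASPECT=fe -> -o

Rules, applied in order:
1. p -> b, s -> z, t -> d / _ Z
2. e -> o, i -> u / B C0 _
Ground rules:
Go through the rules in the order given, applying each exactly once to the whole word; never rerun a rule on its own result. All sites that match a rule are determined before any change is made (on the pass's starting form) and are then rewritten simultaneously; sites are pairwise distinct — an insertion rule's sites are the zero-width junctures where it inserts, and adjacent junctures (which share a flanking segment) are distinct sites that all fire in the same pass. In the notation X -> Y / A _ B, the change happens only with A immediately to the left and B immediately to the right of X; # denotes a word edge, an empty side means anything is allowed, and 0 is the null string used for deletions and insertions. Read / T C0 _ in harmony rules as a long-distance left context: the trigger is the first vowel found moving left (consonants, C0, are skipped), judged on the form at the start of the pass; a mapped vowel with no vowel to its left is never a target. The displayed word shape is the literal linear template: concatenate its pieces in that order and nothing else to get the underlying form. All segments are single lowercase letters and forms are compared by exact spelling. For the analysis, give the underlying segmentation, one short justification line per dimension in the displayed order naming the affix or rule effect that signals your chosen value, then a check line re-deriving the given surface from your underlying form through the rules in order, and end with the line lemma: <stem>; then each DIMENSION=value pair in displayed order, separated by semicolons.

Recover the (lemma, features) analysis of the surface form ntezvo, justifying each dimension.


underlying: n-tes-vo
RANK=ma - signalled by the affix n-
ASPECT=un - signalled by the affix -vo
check: ntesvo -> ntezvo -> ntezvo
lemma: tes; RANK=ma; ASPECT=un


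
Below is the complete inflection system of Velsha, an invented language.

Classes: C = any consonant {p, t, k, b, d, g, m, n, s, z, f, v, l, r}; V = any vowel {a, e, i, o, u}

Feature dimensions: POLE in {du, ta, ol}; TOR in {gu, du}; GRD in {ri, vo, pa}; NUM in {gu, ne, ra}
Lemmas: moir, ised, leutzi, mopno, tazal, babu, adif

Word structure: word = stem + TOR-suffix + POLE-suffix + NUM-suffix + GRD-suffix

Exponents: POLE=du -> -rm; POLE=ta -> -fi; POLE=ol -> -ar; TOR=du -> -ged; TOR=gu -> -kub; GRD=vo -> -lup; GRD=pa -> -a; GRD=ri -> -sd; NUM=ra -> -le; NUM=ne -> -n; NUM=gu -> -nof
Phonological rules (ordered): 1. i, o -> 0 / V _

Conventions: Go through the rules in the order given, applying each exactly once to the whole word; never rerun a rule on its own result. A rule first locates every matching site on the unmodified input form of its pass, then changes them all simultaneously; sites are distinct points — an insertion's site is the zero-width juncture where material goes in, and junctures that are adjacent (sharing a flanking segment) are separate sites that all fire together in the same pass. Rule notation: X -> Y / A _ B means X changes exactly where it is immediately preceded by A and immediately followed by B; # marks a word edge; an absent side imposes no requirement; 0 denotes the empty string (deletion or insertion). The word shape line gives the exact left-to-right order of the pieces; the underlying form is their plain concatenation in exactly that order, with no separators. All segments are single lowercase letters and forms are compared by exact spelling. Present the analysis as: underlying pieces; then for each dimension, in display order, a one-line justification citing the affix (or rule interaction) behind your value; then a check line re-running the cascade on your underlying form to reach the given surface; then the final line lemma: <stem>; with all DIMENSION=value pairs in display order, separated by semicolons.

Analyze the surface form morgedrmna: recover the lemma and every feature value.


underlying: moir-ged-rm-n-a
POLE=du - signalled by the affix -rm
TOR=du - signalled by the affix -ged
GRD=pa - signalled by the affix -a
NUM=ne - signalled by the affix -n
check: moirgedrmna -> morgedrmna
lemma: moir; POLE=du; TOR=du; GRD=pa; NUM=ne
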